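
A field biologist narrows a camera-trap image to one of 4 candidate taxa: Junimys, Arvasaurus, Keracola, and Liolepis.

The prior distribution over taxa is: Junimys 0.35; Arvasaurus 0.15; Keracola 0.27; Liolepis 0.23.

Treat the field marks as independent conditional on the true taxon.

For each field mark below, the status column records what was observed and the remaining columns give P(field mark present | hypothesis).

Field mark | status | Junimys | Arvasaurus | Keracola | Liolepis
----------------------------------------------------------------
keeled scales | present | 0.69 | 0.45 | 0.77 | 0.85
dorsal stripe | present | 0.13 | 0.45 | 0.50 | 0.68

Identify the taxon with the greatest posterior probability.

Liolepis

Multiply each prior by the joint likelihood of the field mark pattern:
  Junimys: 0.35 × 0.69 × 0.13 = 0.031395
  Arvasaurus: 0.15 × 0.45 × 0.45 = 0.030375
  Keracola: 0.27 × 0.77 × 0.50 = 0.10395
  Liolepis: 0.23 × 0.85 × 0.68 = 0.13294
Normalizing constant Z = 0.031395 + 0.030375 + 0.10395 + 0.13294 = 0.29866.
P(Junimys | evidence) ≈ 0.031395 / 0.29866 ≈ 0.105
P(Arvasaurus | evidence) ≈ 0.030375 / 0.29866 ≈ 0.102
P(Keracola | evidence) ≈ 0.10395 / 0.29866 ≈ 0.348
P(Liolepis | evidence) ≈ 0.13294 / 0.29866 ≈ 0.445
The largest is 0.445, so Liolepis is most probable.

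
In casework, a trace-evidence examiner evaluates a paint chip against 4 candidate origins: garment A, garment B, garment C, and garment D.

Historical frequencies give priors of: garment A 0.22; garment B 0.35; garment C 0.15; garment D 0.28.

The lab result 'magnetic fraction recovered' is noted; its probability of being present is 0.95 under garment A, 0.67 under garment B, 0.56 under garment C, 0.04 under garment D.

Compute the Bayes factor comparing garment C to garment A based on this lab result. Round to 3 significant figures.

0.589

Likelihood of this lab result under each hypothesis:
  garment C: 0.56
  garment A: 0.95
Bayes factor = 0.56 / 0.95 ≈ 0.589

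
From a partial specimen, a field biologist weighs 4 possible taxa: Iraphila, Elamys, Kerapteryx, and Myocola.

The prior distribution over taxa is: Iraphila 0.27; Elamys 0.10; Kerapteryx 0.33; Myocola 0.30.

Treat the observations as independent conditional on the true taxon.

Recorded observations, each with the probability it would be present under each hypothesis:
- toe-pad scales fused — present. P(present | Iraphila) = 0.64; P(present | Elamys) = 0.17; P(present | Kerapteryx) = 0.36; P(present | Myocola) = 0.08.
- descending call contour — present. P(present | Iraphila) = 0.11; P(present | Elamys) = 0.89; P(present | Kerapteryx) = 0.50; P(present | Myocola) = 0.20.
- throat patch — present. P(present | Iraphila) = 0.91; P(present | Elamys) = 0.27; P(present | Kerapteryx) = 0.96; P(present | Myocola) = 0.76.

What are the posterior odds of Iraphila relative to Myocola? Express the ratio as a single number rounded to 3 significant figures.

4.74

Posterior odds equal prior odds times the likelihood ratio; only the two competing hypotheses matter.
  Iraphila: 0.27 × 0.64 × 0.11 × 0.91 = 0.017297
  Myocola: 0.30 × 0.08 × 0.20 × 0.76 = 0.003648
Odds(Iraphila : Myocola) = 0.017297 / 0.003648 ≈ 4.74.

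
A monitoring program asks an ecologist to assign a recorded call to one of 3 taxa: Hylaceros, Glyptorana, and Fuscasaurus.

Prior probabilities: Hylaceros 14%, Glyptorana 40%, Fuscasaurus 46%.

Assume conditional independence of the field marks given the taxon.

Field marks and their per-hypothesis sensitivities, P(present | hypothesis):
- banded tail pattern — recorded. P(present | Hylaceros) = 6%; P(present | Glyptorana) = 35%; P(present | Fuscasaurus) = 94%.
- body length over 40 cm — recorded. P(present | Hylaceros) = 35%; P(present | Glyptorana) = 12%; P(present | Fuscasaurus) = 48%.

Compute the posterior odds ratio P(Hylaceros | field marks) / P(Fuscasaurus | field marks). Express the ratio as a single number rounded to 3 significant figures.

Posterior odds equal prior odds times the likelihood ratio; only the two competing hypotheses matter.
  Hylaceros: 0.14 × 0.06 × 0.35 = 0.00294
  Fuscasaurus: 0.46 × 0.94 × 0.48 = 0.20755
Odds(Hylaceros : Fuscasaurus) = 0.00294 / 0.20755 ≈ 0.0142.

0.0142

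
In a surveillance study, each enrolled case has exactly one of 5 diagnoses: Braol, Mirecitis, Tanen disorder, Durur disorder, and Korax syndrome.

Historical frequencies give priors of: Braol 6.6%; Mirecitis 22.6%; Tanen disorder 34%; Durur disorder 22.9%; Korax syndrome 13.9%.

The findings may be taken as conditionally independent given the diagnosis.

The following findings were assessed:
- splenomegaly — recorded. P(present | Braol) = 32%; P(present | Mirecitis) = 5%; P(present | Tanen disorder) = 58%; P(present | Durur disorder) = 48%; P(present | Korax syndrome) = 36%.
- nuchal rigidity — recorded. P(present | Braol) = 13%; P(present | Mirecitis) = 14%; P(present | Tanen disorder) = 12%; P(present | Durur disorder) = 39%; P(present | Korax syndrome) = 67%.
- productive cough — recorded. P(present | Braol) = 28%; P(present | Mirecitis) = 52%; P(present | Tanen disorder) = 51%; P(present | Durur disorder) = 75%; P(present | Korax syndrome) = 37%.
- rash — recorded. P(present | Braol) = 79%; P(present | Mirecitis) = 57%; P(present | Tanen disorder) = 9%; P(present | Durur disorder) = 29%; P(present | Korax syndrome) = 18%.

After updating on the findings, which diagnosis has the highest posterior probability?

By Bayes' rule with conditional independence, the unnormalized weight for each hypothesis is prior × ∏ likelihoods:
  Braol: 0.066 × 0.32 × 0.13 × 0.28 × 0.79 = 0.00060733
  Mirecitis: 0.226 × 0.05 × 0.14 × 0.52 × 0.57 = 0.0004689
  Tanen disorder: 0.340 × 0.58 × 0.12 × 0.51 × 0.09 = 0.0010862
  Durur disorder: 0.229 × 0.48 × 0.39 × 0.75 × 0.29 = 0.009324
  Korax syndrome: 0.139 × 0.36 × 0.67 × 0.37 × 0.18 = 0.0022329
Marginal likelihood of the evidence = 0.013719.
P(Braol | evidence) ≈ 0.00060733 / 0.013719 ≈ 0.044
P(Mirecitis | evidence) ≈ 0.0004689 / 0.013719 ≈ 0.034
P(Tanen disorder | evidence) ≈ 0.0010862 / 0.013719 ≈ 0.079
P(Durur disorder | evidence) ≈ 0.009324 / 0.013719 ≈ 0.680
P(Korax syndrome | evidence) ≈ 0.0022329 / 0.013719 ≈ 0.163
The largest is 0.680, so Durur disorder is most probable.

Durur disorder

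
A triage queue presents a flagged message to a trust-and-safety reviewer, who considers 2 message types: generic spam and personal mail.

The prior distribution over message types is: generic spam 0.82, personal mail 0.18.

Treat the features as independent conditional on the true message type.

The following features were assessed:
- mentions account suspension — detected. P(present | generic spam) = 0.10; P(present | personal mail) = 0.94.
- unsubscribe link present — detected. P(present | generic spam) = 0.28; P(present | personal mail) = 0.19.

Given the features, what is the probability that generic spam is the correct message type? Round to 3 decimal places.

Multiply each prior by the joint likelihood of the feature pattern:
  generic spam: 0.82 × 0.10 × 0.28 = 0.02296
  personal mail: 0.18 × 0.94 × 0.19 = 0.032148
Normalizing constant Z = 0.02296 + 0.032148 = 0.055108.
P(generic spam | evidence) = 0.02296 / 0.055108 ≈ 0.417.

0.417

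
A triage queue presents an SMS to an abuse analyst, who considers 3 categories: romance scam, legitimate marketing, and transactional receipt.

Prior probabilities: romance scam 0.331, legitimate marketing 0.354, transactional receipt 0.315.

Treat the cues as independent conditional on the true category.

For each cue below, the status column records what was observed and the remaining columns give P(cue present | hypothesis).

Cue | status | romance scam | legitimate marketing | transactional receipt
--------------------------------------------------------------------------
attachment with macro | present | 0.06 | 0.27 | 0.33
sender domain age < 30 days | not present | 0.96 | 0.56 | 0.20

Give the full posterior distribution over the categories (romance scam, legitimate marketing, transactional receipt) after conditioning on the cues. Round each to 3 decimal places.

By Bayes' rule with conditional independence, the unnormalized weight for each hypothesis is prior × ∏ likelihoods (using 1 − P(present | H) for each absent cue):
  romance scam: 0.331 × 0.06 × (1 − 0.96) = 0.0007944
  legitimate marketing: 0.354 × 0.27 × (1 − 0.56) = 0.042055
  transactional receipt: 0.315 × 0.33 × (1 − 0.20) = 0.08316
Marginal likelihood of the evidence = 0.12601.
P(romance scam | evidence) = 0.0007944 / 0.12601 ≈ 0.006
P(legitimate marketing | evidence) = 0.042055 / 0.12601 ≈ 0.334
P(transactional receipt | evidence) = 0.08316 / 0.12601 ≈ 0.660

0.006, 0.334, 0.660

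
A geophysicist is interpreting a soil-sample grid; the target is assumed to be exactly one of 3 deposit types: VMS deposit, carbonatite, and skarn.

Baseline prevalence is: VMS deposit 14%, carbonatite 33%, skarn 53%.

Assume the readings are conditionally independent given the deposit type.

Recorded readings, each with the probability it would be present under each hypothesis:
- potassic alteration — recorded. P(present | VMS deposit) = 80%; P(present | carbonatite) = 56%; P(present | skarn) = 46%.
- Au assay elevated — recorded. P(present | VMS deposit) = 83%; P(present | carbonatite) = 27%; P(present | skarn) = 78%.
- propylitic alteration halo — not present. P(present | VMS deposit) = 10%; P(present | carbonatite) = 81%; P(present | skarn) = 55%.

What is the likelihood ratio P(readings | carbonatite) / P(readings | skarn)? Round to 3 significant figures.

0.178

Joint likelihood of the reading pattern under each hypothesis (using 1 − P(present | H) for each absent reading):
  carbonatite: 0.56 × 0.27 × (1 − 0.81) = 0.028728
  skarn: 0.46 × 0.78 × (1 − 0.55) = 0.16146
Bayes factor = 0.028728 / 0.16146 ≈ 0.178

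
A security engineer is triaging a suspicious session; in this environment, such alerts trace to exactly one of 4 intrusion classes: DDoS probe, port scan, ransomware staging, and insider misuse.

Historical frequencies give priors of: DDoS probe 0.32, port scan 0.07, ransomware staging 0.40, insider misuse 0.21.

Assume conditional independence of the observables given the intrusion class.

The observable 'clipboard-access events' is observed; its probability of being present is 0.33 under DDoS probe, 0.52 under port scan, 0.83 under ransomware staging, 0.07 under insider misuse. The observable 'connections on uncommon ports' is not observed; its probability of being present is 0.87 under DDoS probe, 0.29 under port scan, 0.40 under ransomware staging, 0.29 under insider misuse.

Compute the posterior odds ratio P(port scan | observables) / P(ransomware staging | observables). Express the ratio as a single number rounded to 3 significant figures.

Posterior odds equal prior odds times the likelihood ratio; only the two competing hypotheses matter (using 1 − P(present | H) for each absent observable).
  port scan: 0.07 × 0.52 × (1 − 0.29) = 0.025844
  ransomware staging: 0.40 × 0.83 × (1 − 0.40) = 0.1992
Odds(port scan : ransomware staging) = 0.025844 / 0.1992 ≈ 0.130.

0.130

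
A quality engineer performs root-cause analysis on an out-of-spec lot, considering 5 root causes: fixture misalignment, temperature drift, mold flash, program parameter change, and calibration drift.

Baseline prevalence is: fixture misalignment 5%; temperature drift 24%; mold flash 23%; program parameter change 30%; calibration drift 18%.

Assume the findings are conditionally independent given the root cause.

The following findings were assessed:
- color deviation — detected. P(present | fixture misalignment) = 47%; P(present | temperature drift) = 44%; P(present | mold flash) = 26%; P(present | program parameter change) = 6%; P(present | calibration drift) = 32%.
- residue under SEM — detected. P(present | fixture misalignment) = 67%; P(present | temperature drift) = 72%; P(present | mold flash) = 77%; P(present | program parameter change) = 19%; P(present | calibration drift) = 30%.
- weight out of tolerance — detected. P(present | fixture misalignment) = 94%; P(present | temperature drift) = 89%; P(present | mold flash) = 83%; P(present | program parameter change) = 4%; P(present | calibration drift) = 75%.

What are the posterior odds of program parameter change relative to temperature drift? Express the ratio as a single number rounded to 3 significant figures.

0.00202

The normalizing constant cancels in an odds ratio, so compute prior × likelihood for the two hypotheses only:
  program parameter change: 0.30 × 0.06 × 0.19 × 0.04 = 0.0001368
  temperature drift: 0.24 × 0.44 × 0.72 × 0.89 = 0.067668
Posterior odds = 0.0001368 / 0.067668 ≈ 0.00202.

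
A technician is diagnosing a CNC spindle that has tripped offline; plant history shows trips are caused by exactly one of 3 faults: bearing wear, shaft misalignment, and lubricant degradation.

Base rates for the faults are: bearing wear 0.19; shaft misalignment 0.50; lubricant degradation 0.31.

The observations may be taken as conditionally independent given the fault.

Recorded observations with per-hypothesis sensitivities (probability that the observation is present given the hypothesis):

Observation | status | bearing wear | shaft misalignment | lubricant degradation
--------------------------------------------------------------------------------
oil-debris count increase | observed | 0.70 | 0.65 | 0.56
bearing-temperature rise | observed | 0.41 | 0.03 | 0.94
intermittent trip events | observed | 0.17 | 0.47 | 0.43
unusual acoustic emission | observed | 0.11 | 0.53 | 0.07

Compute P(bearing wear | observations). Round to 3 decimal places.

0.122

For each hypothesis, the unnormalized posterior weight is prior × product of the observation likelihoods:
  bearing wear: 0.19 × 0.70 × 0.41 × 0.17 × 0.11 = 0.0010197
  shaft misalignment: 0.50 × 0.65 × 0.03 × 0.47 × 0.53 = 0.0024287
  lubricant degradation: 0.31 × 0.56 × 0.94 × 0.43 × 0.07 = 0.0049118
Marginal likelihood of the evidence = 0.0083603.
P(bearing wear | evidence) = 0.0010197 / 0.0083603 ≈ 0.122.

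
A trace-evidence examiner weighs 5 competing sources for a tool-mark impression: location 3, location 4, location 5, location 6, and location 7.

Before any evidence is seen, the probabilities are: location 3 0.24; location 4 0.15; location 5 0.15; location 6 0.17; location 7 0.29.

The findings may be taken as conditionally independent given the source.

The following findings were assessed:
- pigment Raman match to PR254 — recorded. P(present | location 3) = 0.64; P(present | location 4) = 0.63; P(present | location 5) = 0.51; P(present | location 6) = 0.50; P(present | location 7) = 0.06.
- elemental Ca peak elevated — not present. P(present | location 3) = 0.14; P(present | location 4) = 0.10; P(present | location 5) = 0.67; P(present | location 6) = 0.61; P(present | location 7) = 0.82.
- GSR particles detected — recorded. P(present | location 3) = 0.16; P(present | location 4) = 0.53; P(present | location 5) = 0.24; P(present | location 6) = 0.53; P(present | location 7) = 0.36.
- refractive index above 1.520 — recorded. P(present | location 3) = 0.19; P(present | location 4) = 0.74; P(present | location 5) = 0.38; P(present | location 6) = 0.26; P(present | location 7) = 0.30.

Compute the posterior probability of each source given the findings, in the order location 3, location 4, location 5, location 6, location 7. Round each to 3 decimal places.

0.090, 0.748, 0.052, 0.102, 0.008

Multiply each prior by the joint likelihood of the evidence pattern (using 1 − P(present | H) for each absent finding):
  location 3: 0.24 × 0.64 × (1 − 0.14) × 0.16 × 0.19 = 0.0040157
  location 4: 0.15 × 0.63 × (1 − 0.10) × 0.53 × 0.74 = 0.033357
  location 5: 0.15 × 0.51 × (1 − 0.67) × 0.24 × 0.38 = 0.0023023
  location 6: 0.17 × 0.50 × (1 − 0.61) × 0.53 × 0.26 = 0.0045681
  location 7: 0.29 × 0.06 × (1 − 0.82) × 0.36 × 0.30 = 0.00033826
The unnormalized weights sum to 0.044581.
P(location 3 | evidence) = 0.0040157 / 0.044581 ≈ 0.090
P(location 4 | evidence) = 0.033357 / 0.044581 ≈ 0.748
P(location 5 | evidence) = 0.0023023 / 0.044581 ≈ 0.052
P(location 6 | evidence) = 0.0045681 / 0.044581 ≈ 0.102
P(location 7 | evidence) = 0.00033826 / 0.044581 ≈ 0.008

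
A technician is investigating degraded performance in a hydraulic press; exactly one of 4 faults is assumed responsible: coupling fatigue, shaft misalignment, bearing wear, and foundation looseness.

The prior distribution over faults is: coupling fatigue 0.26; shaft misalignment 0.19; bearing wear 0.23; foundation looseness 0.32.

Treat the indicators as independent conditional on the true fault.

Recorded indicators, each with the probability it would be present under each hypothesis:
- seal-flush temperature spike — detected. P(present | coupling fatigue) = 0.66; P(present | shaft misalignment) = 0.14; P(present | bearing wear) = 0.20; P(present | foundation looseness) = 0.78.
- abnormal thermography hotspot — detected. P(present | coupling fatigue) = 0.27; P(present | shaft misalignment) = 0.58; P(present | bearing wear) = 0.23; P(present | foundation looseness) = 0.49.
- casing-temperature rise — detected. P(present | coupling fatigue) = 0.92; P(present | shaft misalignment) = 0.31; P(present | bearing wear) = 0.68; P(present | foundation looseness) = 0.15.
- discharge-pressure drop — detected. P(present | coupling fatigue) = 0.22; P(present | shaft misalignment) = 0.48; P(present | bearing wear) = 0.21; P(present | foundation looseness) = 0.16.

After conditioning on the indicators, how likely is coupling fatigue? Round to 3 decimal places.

Multiply each prior by the joint likelihood of the indicator pattern:
  coupling fatigue: 0.26 × 0.66 × 0.27 × 0.92 × 0.22 = 0.0093776
  shaft misalignment: 0.19 × 0.14 × 0.58 × 0.31 × 0.48 = 0.0022957
  bearing wear: 0.23 × 0.20 × 0.23 × 0.68 × 0.21 = 0.0015108
  foundation looseness: 0.32 × 0.78 × 0.49 × 0.15 × 0.16 = 0.0029353
The unnormalized weights sum to 0.016119.
P(coupling fatigue | evidence) = 0.0093776 / 0.016119 ≈ 0.582.

0.582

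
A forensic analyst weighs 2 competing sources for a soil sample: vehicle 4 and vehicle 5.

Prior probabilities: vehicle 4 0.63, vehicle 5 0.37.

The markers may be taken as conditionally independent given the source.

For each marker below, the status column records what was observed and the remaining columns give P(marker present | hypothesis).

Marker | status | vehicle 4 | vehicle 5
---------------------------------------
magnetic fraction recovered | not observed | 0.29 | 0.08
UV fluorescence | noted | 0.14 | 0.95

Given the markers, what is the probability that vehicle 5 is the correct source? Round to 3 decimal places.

0.838

By Bayes' rule with conditional independence, the unnormalized weight for each hypothesis is prior × ∏ likelihoods (using 1 − P(present | H) for each absent marker):
  vehicle 4: 0.63 × (1 − 0.29) × 0.14 = 0.062622
  vehicle 5: 0.37 × (1 − 0.08) × 0.95 = 0.32338
Normalizing constant Z = 0.062622 + 0.32338 = 0.386.
P(vehicle 5 | evidence) = 0.32338 / 0.386 ≈ 0.838.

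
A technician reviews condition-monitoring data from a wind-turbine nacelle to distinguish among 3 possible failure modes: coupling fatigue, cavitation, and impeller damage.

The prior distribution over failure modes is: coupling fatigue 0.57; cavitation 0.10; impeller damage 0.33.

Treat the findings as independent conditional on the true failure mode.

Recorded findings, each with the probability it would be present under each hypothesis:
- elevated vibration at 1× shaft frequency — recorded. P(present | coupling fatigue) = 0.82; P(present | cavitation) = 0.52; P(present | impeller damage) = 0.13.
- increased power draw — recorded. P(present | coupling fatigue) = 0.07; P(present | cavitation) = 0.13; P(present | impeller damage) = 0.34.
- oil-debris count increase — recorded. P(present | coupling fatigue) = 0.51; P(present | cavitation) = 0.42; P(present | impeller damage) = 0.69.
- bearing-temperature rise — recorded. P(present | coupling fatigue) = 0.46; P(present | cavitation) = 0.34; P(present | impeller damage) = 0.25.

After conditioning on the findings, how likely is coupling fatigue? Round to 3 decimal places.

0.688

By Bayes' rule with conditional independence, the unnormalized weight for each hypothesis is prior × ∏ likelihoods:
  coupling fatigue: 0.57 × 0.82 × 0.07 × 0.51 × 0.46 = 0.0076756
  cavitation: 0.10 × 0.52 × 0.13 × 0.42 × 0.34 = 0.00096533
  impeller damage: 0.33 × 0.13 × 0.34 × 0.69 × 0.25 = 0.0025161
Normalizing constant Z = 0.0076756 + 0.00096533 + 0.0025161 = 0.011157.
P(coupling fatigue | evidence) = 0.0076756 / 0.011157 ≈ 0.688.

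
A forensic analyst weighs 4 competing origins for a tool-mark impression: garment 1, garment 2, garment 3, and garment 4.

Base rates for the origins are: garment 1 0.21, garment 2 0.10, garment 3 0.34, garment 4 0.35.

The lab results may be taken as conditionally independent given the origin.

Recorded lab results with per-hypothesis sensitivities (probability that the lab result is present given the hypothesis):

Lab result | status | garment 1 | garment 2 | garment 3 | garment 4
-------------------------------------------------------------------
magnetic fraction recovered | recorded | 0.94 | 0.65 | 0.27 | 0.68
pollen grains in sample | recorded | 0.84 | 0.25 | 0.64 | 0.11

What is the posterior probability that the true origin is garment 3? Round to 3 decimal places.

Multiply each prior by the joint likelihood of the lab result pattern:
  garment 1: 0.21 × 0.94 × 0.84 = 0.16582
  garment 2: 0.10 × 0.65 × 0.25 = 0.01625
  garment 3: 0.34 × 0.27 × 0.64 = 0.058752
  garment 4: 0.35 × 0.68 × 0.11 = 0.02618
Marginal likelihood of the evidence = 0.267.
P(garment 3 | evidence) = 0.058752 / 0.267 ≈ 0.220.

0.220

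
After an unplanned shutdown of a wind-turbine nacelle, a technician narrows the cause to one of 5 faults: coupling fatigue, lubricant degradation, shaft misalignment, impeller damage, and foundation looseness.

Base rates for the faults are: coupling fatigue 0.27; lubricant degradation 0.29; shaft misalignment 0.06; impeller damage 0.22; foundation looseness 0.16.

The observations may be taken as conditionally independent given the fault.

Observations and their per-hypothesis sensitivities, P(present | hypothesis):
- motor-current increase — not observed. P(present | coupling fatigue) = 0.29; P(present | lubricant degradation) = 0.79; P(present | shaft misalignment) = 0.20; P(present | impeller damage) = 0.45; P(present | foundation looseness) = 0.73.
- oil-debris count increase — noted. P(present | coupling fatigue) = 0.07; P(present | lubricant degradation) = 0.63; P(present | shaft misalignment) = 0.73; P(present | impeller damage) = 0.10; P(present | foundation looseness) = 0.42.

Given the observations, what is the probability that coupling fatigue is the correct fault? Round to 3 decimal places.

By Bayes' rule with conditional independence, the unnormalized weight for each hypothesis is prior × ∏ likelihoods (using 1 − P(present | H) for each absent observation):
  coupling fatigue: 0.27 × (1 − 0.29) × 0.07 = 0.013419
  lubricant degradation: 0.29 × (1 − 0.79) × 0.63 = 0.038367
  shaft misalignment: 0.06 × (1 − 0.20) × 0.73 = 0.03504
  impeller damage: 0.22 × (1 − 0.45) × 0.10 = 0.0121
  foundation looseness: 0.16 × (1 − 0.73) × 0.42 = 0.018144
The unnormalized weights sum to 0.11707.
P(coupling fatigue | evidence) = 0.013419 / 0.11707 ≈ 0.115.

0.115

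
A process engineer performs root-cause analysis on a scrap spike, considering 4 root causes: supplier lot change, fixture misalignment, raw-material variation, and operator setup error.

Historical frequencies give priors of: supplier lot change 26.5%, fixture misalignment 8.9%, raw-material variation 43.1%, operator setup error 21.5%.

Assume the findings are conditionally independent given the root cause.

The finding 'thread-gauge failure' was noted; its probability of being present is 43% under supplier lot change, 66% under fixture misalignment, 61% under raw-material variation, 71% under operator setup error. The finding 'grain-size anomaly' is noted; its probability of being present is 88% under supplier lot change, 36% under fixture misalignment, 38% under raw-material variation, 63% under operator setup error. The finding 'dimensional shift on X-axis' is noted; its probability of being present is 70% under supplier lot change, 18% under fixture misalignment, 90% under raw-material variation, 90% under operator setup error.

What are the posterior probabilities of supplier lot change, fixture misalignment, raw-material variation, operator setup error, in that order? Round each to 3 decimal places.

Multiply each prior by the joint likelihood of the evidence pattern:
  supplier lot change: 0.265 × 0.43 × 0.88 × 0.70 = 0.070193
  fixture misalignment: 0.089 × 0.66 × 0.36 × 0.18 = 0.0038064
  raw-material variation: 0.431 × 0.61 × 0.38 × 0.90 = 0.089915
  operator setup error: 0.215 × 0.71 × 0.63 × 0.90 = 0.086553
The unnormalized weights sum to 0.25047.
P(supplier lot change | evidence) = 0.070193 / 0.25047 ≈ 0.280
P(fixture misalignment | evidence) = 0.0038064 / 0.25047 ≈ 0.015
P(raw-material variation | evidence) = 0.089915 / 0.25047 ≈ 0.359
P(operator setup error | evidence) = 0.086553 / 0.25047 ≈ 0.346

0.280, 0.015, 0.359, 0.346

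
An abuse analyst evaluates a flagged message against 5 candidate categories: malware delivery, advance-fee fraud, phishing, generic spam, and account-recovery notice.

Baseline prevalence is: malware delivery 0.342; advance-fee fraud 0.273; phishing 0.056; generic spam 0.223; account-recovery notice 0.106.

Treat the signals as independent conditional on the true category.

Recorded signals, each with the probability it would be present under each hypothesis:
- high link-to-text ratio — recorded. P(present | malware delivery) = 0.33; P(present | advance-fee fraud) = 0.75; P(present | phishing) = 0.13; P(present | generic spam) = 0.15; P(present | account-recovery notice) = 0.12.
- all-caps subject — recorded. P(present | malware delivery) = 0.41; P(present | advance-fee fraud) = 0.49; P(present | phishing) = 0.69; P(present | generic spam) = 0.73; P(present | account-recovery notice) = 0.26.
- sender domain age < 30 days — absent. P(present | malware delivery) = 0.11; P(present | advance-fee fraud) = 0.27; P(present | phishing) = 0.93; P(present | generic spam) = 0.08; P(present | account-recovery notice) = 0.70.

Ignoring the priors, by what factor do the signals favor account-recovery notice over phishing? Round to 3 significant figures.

1.49

Joint likelihood of the signal pattern under each hypothesis (using 1 − P(present | H) for each absent signal):
  account-recovery notice: 0.12 × 0.26 × (1 − 0.70) = 0.00936
  phishing: 0.13 × 0.69 × (1 − 0.93) = 0.006279
Bayes factor = 0.00936 / 0.006279 ≈ 1.49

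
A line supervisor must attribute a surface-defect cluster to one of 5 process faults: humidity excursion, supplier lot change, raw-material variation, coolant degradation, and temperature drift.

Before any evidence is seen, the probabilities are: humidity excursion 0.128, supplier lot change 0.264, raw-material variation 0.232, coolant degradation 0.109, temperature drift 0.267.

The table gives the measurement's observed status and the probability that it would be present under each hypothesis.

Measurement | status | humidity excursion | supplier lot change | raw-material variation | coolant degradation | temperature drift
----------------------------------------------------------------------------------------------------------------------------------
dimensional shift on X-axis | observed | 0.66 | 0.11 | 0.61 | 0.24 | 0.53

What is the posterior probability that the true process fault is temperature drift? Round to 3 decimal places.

0.335

For each hypothesis, the unnormalized posterior weight is prior × likelihood:
  humidity excursion: 0.128 × 0.66 = 0.08448
  supplier lot change: 0.264 × 0.11 = 0.02904
  raw-material variation: 0.232 × 0.61 = 0.14152
  coolant degradation: 0.109 × 0.24 = 0.02616
  temperature drift: 0.267 × 0.53 = 0.14151
Normalizing constant Z = 0.08448 + 0.02904 + 0.14152 + 0.02616 + 0.14151 = 0.42271.
P(temperature drift | evidence) = 0.14151 / 0.42271 ≈ 0.335.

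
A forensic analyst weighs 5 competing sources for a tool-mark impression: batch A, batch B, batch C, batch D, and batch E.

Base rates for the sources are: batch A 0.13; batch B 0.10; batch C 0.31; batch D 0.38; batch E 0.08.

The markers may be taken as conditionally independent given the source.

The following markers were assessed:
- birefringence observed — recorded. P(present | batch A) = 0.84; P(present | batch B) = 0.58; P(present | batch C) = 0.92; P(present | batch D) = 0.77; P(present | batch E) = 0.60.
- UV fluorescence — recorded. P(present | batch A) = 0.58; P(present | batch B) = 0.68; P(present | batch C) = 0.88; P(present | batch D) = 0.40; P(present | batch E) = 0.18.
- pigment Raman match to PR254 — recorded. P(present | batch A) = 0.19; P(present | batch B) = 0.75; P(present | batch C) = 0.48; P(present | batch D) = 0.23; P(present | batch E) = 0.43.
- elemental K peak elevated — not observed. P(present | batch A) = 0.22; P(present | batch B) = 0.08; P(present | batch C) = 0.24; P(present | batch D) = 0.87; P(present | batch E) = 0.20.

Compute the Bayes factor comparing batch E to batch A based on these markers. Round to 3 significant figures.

Take the product of per-marker likelihoods under each hypothesis (using 1 − P(present | H) for each absent marker), then divide.
  batch E: 0.60 × 0.18 × 0.43 × (1 − 0.20) = 0.037152
  batch A: 0.84 × 0.58 × 0.19 × (1 − 0.22) = 0.072203
Bayes factor = 0.037152 / 0.072203 ≈ 0.515

0.515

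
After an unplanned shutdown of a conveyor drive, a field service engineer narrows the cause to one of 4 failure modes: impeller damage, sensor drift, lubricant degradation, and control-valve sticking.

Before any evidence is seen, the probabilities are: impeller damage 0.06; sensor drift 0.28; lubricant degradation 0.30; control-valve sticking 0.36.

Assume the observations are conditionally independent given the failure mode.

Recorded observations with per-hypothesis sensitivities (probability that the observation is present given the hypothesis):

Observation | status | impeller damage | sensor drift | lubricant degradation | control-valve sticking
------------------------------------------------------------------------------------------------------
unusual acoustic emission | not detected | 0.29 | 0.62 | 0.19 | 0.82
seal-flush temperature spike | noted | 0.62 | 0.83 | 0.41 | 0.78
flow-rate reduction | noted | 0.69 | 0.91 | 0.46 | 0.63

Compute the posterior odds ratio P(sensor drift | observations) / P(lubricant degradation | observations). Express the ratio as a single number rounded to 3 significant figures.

1.75

Unnormalized posterior weight (prior times the observation likelihoods) for each of the two hypotheses (using 1 − P(present | H) for each absent observation):
  sensor drift: 0.28 × (1 − 0.62) × 0.83 × 0.91 = 0.080364
  lubricant degradation: 0.30 × (1 − 0.19) × 0.41 × 0.46 = 0.04583
Odds(sensor drift : lubricant degradation) = 0.080364 / 0.04583 ≈ 1.75.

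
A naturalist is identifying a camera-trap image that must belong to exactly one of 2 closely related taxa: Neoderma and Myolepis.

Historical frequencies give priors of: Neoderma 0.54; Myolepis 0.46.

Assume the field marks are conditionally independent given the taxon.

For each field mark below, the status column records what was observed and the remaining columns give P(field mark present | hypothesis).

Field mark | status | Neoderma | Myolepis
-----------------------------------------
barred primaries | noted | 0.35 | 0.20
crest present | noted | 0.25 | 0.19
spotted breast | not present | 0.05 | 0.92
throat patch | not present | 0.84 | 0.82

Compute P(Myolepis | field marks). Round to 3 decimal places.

For each hypothesis, the unnormalized posterior weight is prior × product of the field mark likelihoods (using 1 − P(present | H) for each absent field mark):
  Neoderma: 0.54 × 0.35 × 0.25 × (1 − 0.05) × (1 − 0.84) = 0.007182
  Myolepis: 0.46 × 0.20 × 0.19 × (1 − 0.92) × (1 − 0.82) = 0.00025171
The unnormalized weights sum to 0.0074337.
P(Myolepis | evidence) = 0.00025171 / 0.0074337 ≈ 0.034.

0.034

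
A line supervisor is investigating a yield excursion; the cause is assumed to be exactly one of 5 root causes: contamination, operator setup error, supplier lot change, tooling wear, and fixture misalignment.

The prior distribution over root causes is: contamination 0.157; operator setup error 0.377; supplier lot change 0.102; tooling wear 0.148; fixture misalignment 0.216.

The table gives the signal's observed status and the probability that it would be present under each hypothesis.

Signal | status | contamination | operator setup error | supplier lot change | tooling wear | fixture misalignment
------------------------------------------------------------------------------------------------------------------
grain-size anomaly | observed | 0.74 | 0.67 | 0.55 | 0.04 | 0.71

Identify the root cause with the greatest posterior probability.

For each hypothesis, the unnormalized posterior weight is prior × likelihood:
  contamination: 0.157 × 0.74 = 0.11618
  operator setup error: 0.377 × 0.67 = 0.25259
  supplier lot change: 0.102 × 0.55 = 0.0561
  tooling wear: 0.148 × 0.04 = 0.00592
  fixture misalignment: 0.216 × 0.71 = 0.15336
The unnormalized weights sum to 0.58415.
P(contamination | evidence) ≈ 0.11618 / 0.58415 ≈ 0.199
P(operator setup error | evidence) ≈ 0.25259 / 0.58415 ≈ 0.432
P(supplier lot change | evidence) ≈ 0.0561 / 0.58415 ≈ 0.096
P(tooling wear | evidence) ≈ 0.00592 / 0.58415 ≈ 0.010
P(fixture misalignment | evidence) ≈ 0.15336 / 0.58415 ≈ 0.263
The largest is 0.432, so operator setup error is most probable.

operator setup error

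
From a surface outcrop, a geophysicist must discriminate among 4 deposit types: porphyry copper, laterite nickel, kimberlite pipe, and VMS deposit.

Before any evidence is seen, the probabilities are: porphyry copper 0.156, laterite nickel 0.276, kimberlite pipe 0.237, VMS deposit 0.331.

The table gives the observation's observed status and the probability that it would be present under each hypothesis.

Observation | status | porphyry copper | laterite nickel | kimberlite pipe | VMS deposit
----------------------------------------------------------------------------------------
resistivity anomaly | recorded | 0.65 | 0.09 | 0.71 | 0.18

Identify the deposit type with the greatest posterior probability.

Multiply each prior by the likelihood of the observation:
  porphyry copper: 0.156 × 0.65 = 0.1014
  laterite nickel: 0.276 × 0.09 = 0.02484
  kimberlite pipe: 0.237 × 0.71 = 0.16827
  VMS deposit: 0.331 × 0.18 = 0.05958
Marginal likelihood of the evidence = 0.35409.
P(porphyry copper | evidence) ≈ 0.1014 / 0.35409 ≈ 0.286
P(laterite nickel | evidence) ≈ 0.02484 / 0.35409 ≈ 0.070
P(kimberlite pipe | evidence) ≈ 0.16827 / 0.35409 ≈ 0.475
P(VMS deposit | evidence) ≈ 0.05958 / 0.35409 ≈ 0.168
The largest is 0.475, so kimberlite pipe is most probable.

kimberlite pipe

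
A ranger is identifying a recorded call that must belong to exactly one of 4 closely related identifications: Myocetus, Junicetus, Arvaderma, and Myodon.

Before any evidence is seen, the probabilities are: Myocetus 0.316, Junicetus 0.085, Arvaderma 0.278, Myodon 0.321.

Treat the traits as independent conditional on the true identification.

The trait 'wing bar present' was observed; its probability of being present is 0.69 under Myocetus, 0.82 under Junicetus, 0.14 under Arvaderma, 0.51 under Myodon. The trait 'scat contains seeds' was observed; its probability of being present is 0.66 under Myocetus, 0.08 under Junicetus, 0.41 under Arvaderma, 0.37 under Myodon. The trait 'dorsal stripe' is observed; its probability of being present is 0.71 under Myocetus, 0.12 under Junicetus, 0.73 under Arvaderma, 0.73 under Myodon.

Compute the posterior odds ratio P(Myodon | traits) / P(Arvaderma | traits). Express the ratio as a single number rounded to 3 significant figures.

3.80

The normalizing constant cancels in an odds ratio, so compute prior × likelihood for the two hypotheses only:
  Myodon: 0.321 × 0.51 × 0.37 × 0.73 = 0.044218
  Arvaderma: 0.278 × 0.14 × 0.41 × 0.73 = 0.011649
Odds(Myodon : Arvaderma) = 0.044218 / 0.011649 ≈ 3.80.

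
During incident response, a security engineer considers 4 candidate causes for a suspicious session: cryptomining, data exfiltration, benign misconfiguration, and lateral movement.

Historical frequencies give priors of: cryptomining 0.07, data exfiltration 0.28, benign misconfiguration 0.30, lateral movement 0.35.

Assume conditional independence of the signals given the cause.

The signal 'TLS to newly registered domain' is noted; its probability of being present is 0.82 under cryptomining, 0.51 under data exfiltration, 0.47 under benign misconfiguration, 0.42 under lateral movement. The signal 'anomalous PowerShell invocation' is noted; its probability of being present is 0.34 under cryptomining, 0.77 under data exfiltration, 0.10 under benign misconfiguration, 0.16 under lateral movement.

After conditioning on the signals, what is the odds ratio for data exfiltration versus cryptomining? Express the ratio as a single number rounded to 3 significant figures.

5.63

The normalizing constant cancels in an odds ratio, so compute prior × likelihood for the two hypotheses only:
  data exfiltration: 0.28 × 0.51 × 0.77 = 0.10996
  cryptomining: 0.07 × 0.82 × 0.34 = 0.019516
Odds(data exfiltration : cryptomining) = 0.10996 / 0.019516 ≈ 5.63.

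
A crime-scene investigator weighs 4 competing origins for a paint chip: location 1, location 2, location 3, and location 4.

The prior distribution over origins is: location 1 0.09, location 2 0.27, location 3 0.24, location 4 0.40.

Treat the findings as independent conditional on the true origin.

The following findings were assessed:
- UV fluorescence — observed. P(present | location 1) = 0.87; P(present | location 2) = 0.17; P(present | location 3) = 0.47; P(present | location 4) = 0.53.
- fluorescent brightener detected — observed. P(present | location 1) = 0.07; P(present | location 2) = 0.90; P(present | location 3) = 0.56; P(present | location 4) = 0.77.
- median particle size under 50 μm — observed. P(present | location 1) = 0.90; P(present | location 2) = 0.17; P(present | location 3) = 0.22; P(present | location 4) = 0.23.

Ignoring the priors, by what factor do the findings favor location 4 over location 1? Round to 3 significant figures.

1.71

Joint likelihood of the evidence pattern under each hypothesis:
  location 4: 0.53 × 0.77 × 0.23 = 0.093863
  location 1: 0.87 × 0.07 × 0.90 = 0.05481
Bayes factor = 0.093863 / 0.05481 ≈ 1.71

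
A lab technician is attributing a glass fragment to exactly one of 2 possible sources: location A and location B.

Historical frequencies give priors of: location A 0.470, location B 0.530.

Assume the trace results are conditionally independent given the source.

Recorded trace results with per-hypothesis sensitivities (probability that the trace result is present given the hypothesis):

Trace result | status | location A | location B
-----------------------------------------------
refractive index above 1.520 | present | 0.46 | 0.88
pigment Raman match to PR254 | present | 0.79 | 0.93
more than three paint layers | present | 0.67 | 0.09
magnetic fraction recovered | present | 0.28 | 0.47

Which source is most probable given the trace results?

For each hypothesis, the unnormalized posterior weight is prior × product of the trace result likelihoods:
  location A: 0.470 × 0.46 × 0.79 × 0.67 × 0.28 = 0.032042
  location B: 0.530 × 0.88 × 0.93 × 0.09 × 0.47 = 0.018348
The unnormalized weights sum to 0.050389.
P(location A | evidence) ≈ 0.032042 / 0.050389 ≈ 0.636
P(location B | evidence) ≈ 0.018348 / 0.050389 ≈ 0.364
The largest is 0.636, so location A is most probable.

location A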